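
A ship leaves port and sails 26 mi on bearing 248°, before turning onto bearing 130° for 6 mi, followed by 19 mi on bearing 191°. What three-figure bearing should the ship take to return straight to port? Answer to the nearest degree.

Leg 1 (248°, 26 mi): east 26 sin 248° = -24.11, north 26 cos 248° = -9.74
Leg 2 (130°, 6 mi): east 6 sin 130° = 4.60, north 6 cos 130° = -3.86
Leg 3 (191°, 19 mi): east 19 sin 191° = -3.63, north 19 cos 191° = -18.65
Net displacement: -23.14 east, -32.25 north. Direction back to start is (23.14, 32.25): bearing = atan2(23.14, 32.25) mod 360° = 35.66° ≈ 036°.

036°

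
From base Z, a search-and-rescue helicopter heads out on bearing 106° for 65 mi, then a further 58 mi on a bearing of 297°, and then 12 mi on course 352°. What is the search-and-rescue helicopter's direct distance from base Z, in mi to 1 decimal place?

22.3 mi

Leg 1 (106°, 65 mi): east 65 sin 106° = 62.48, north 65 cos 106° = -17.92
Leg 2 (297°, 58 mi): east 58 sin 297° = -51.68, north 58 cos 297° = 26.33
Leg 3 (352°, 12 mi): east 12 sin 352° = -1.67, north 12 cos 352° = 11.88
Net: 9.13 east, 20.30 north. Distance = √((9.13)² + (20.30)²) = 22.258 mi.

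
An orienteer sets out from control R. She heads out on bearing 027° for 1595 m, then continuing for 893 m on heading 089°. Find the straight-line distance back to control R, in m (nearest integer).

Leg 1 (027°, 1595 m): east 1595 sin 27° = 724.11, north 1595 cos 27° = 1421.16
Leg 2 (089°, 893 m): east 893 sin 89° = 892.86, north 893 cos 89° = 15.58
Net: 1616.98 east, 1436.74 north. Distance = √((1616.98)² + (1436.74)²) = 2163.063 m.

2163 m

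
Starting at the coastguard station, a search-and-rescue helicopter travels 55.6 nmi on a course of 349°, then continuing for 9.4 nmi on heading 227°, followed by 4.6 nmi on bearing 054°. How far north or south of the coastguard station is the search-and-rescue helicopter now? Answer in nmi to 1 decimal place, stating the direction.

Leg 1 (349°, 55.6 nmi): east 55.6 sin 349° = -10.61, north 55.6 cos 349° = 54.58
Leg 2 (227°, 9.4 nmi): east 9.4 sin 227° = -6.87, north 9.4 cos 227° = -6.41
Leg 3 (054°, 4.6 nmi): east 4.6 sin 54° = 3.72, north 4.6 cos 54° = 2.70
Net north component: 50.87 nmi.

50.9 nmi north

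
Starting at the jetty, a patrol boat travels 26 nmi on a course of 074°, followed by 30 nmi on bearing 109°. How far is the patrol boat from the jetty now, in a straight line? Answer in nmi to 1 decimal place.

53.4 nmi

Leg 1 (074°, 26 nmi): east 26 sin 74° = 24.99, north 26 cos 74° = 7.17
Leg 2 (109°, 30 nmi): east 30 sin 109° = 28.37, north 30 cos 109° = -9.77
Net: 53.36 east, -2.60 north. Distance = √((53.36)² + (-2.60)²) = 53.422 nmi.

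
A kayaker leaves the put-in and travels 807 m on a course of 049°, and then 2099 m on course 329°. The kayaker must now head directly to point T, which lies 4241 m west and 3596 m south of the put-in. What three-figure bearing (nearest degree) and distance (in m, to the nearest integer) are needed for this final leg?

212°, 7022 m

Leg 1 (049°, 807 m): east 807 sin 49° = 609.05, north 807 cos 49° = 529.44
Leg 2 (329°, 2099 m): east 2099 sin 329° = -1081.06, north 2099 cos 329° = 1799.19
Current position: (-472.01, 2328.63). Target: (-4241, -3596). Remaining: Δeast = -3768.99, Δnorth = -5924.63.
Bearing = atan2(-3768.99, -5924.63) mod 360° = 212.46°; distance = √((-3768.99)² + (-5924.63)²) = 7021.862 m.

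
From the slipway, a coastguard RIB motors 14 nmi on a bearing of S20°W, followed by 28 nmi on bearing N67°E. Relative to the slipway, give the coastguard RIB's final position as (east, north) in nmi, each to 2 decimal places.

(20.99, -2.22)

Leg 1 (S20°W, 14 nmi): east 14 sin 200° = -4.79, north 14 cos 200° = -13.16
Leg 2 (N67°E, 28 nmi): east 28 sin 67° = 25.77, north 28 cos 67° = 10.94
Summing: 20.99 nmi east, -2.22 nmi north → (20.99, -2.22).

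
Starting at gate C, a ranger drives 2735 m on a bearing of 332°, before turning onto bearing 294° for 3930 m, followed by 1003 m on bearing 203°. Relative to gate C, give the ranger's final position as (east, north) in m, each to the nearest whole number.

Leg 1 (332°, 2735 m): east 2735 sin 332° = -1284.00, north 2735 cos 332° = 2414.86
Leg 2 (294°, 3930 m): east 3930 sin 294° = -3590.23, north 3930 cos 294° = 1598.48
Leg 3 (203°, 1003 m): east 1003 sin 203° = -391.90, north 1003 cos 203° = -923.27
Summing: -5266.14 m east, 3090.07 m north → (-5266, 3090).

(-5266, 3090)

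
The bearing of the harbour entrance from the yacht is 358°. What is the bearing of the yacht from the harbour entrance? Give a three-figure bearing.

178°

Back-bearing = 358° − 180° = 178°.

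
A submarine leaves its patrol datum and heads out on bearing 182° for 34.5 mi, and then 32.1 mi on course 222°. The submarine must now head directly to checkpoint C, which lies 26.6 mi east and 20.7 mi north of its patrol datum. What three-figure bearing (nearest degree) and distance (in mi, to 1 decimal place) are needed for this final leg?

032°, 93.1 mi

Leg 1 (182°, 34.5 mi): east 34.5 sin 182° = -1.20, north 34.5 cos 182° = -34.48
Leg 2 (222°, 32.1 mi): east 32.1 sin 222° = -21.48, north 32.1 cos 222° = -23.85
Current position: (-22.68, -58.33). Target: (26.6, 20.7). Remaining: Δeast = 49.28, Δnorth = 79.03.
Bearing = atan2(49.28, 79.03) mod 360° = 31.95°; distance = √((49.28)² + (79.03)²) = 93.141 mi.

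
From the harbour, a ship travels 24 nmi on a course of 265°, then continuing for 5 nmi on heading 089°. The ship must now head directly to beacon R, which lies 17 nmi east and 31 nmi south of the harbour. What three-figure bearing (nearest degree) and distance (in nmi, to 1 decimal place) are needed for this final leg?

Leg 1 (265°, 24 nmi): east 24 sin 265° = -23.91, north 24 cos 265° = -2.09
Leg 2 (089°, 5 nmi): east 5 sin 89° = 5.00, north 5 cos 89° = 0.09
Current position: (-18.91, -2.00). Target: (17, -31). Remaining: Δeast = 35.91, Δnorth = -29.00.
Bearing = atan2(35.91, -29.00) mod 360° = 128.92°; distance = √((35.91)² + (-29.00)²) = 46.154 nmi.

129°, 46.2 nmi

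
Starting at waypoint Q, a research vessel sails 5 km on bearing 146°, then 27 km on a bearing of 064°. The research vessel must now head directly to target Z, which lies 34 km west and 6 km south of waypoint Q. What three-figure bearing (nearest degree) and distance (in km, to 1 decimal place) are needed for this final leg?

257°, 62.6 km

Leg 1 (146°, 5 km): east 5 sin 146° = 2.80, north 5 cos 146° = -4.15
Leg 2 (064°, 27 km): east 27 sin 64° = 24.27, north 27 cos 64° = 11.84
Current position: (27.06, 7.69). Target: (-34, -6). Remaining: Δeast = -61.06, Δnorth = -13.69.
Bearing = atan2(-61.06, -13.69) mod 360° = 257.36°; distance = √((-61.06)² + (-13.69)²) = 62.579 km.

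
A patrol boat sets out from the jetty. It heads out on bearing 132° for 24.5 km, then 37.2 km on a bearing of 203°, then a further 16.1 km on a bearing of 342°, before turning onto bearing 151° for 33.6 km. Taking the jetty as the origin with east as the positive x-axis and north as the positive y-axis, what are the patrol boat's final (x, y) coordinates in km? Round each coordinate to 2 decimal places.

(14.99, -64.71)

Leg 1 (132°, 24.5 km): east 24.5 sin 132° = 18.21, north 24.5 cos 132° = -16.39
Leg 2 (203°, 37.2 km): east 37.2 sin 203° = -14.54, north 37.2 cos 203° = -34.24
Leg 3 (342°, 16.1 km): east 16.1 sin 342° = -4.98, north 16.1 cos 342° = 15.31
Leg 4 (151°, 33.6 km): east 33.6 sin 151° = 16.29, north 33.6 cos 151° = -29.39
Summing: 14.99 km east, -64.71 km north → (14.99, -64.71).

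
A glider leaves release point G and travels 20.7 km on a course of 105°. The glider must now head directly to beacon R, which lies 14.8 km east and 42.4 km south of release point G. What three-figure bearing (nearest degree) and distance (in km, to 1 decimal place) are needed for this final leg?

188°, 37.4 km

Leg 1 (105°, 20.7 km): east 20.7 sin 105° = 19.99, north 20.7 cos 105° = -5.36
Current position: (19.99, -5.36). Target: (14.8, -42.4). Remaining: Δeast = -5.19, Δnorth = -37.04.
Bearing = atan2(-5.19, -37.04) mod 360° = 187.98°; distance = √((-5.19)² + (-37.04)²) = 37.405 km.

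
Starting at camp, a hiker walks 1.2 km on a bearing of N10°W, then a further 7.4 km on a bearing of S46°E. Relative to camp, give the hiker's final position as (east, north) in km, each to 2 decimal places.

Leg 1 (N10°W, 1.2 km): east 1.2 sin 350° = -0.21, north 1.2 cos 350° = 1.18
Leg 2 (S46°E, 7.4 km): east 7.4 sin 134° = 5.32, north 7.4 cos 134° = -5.14
Summing: 5.11 km east, -3.96 km north → (5.11, -3.96).

(5.11, -3.96)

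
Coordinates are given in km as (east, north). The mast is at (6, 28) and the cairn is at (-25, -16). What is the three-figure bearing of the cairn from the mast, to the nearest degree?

Δeast = -25 − 6 = -31.00; Δnorth = -16 − 28 = -44.00.
Bearing = atan2(Δeast, Δnorth) mod 360° = 215.17° ≈ 215°.

215°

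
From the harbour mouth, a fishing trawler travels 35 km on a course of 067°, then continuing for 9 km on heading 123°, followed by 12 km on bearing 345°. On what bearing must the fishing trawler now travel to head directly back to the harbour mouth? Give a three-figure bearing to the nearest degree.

Leg 1 (067°, 35 km): east 35 sin 67° = 32.22, north 35 cos 67° = 13.68
Leg 2 (123°, 9 km): east 9 sin 123° = 7.55, north 9 cos 123° = -4.90
Leg 3 (345°, 12 km): east 12 sin 345° = -3.11, north 12 cos 345° = 11.59
Net displacement: 36.66 east, 20.36 north. Direction back to start is (-36.66, -20.36): bearing = atan2(-36.66, -20.36) mod 360° = 240.95° ≈ 241°.

241°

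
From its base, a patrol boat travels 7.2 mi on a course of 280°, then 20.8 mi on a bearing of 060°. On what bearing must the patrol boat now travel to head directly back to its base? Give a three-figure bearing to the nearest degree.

Leg 1 (280°, 7.2 mi): east 7.2 sin 280° = -7.09, north 7.2 cos 280° = 1.25
Leg 2 (060°, 20.8 mi): east 20.8 sin 60° = 18.01, north 20.8 cos 60° = 10.40
Net displacement: 10.92 east, 11.65 north. Direction back to start is (-10.92, -11.65): bearing = atan2(-10.92, -11.65) mod 360° = 223.15° ≈ 223°.

223°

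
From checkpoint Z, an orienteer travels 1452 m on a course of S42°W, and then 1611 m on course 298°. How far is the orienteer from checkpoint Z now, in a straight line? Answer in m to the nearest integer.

Leg 1 (S42°W, 1452 m): east 1452 sin 222° = -971.58, north 1452 cos 222° = -1079.05
Leg 2 (298°, 1611 m): east 1611 sin 298° = -1422.43, north 1611 cos 298° = 756.32
Net: -2394.01 east, -322.73 north. Distance = √((-2394.01)² + (-322.73)²) = 2415.661 m.

2416 m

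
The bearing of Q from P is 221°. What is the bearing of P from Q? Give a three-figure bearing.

Back-bearing = 221° − 180° = 041°.

041°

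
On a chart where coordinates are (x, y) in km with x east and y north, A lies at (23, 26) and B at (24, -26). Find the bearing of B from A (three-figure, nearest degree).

179°

Δeast = 24 − 23 = 1.00; Δnorth = -26 − 26 = -52.00.
Bearing = atan2(Δeast, Δnorth) mod 360° = 178.90° ≈ 179°.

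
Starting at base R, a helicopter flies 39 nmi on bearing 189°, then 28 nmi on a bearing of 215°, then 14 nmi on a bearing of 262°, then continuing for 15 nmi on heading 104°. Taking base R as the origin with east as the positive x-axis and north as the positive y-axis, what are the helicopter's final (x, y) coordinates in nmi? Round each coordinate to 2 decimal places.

(-21.47, -67.03)

Leg 1 (189°, 39 nmi): east 39 sin 189° = -6.10, north 39 cos 189° = -38.52
Leg 2 (215°, 28 nmi): east 28 sin 215° = -16.06, north 28 cos 215° = -22.94
Leg 3 (262°, 14 nmi): east 14 sin 262° = -13.86, north 14 cos 262° = -1.95
Leg 4 (104°, 15 nmi): east 15 sin 104° = 14.55, north 15 cos 104° = -3.63
Summing: -21.47 nmi east, -67.03 nmi north → (-21.47, -67.03).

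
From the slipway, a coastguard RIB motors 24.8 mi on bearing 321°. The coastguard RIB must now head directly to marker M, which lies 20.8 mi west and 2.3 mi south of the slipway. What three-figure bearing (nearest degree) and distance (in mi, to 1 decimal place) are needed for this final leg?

Leg 1 (321°, 24.8 mi): east 24.8 sin 321° = -15.61, north 24.8 cos 321° = 19.27
Current position: (-15.61, 19.27). Target: (-20.8, -2.3). Remaining: Δeast = -5.19, Δnorth = -21.57.
Bearing = atan2(-5.19, -21.57) mod 360° = 193.53°; distance = √((-5.19)² + (-21.57)²) = 22.189 mi.

194°, 22.2 mi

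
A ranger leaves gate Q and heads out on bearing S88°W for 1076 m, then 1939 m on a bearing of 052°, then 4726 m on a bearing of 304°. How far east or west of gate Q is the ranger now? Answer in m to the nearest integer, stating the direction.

3465 m west

Leg 1 (S88°W, 1076 m): east 1076 sin 268° = -1075.34, north 1076 cos 268° = -37.55
Leg 2 (052°, 1939 m): east 1939 sin 52° = 1527.95, north 1939 cos 52° = 1193.77
Leg 3 (304°, 4726 m): east 4726 sin 304° = -3918.03, north 4726 cos 304° = 2642.75
Net east component: -3465.42 m.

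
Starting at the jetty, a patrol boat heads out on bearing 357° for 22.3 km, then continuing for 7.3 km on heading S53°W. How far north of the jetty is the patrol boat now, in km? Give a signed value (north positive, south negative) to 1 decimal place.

Leg 1 (357°, 22.3 km): east 22.3 sin 357° = -1.17, north 22.3 cos 357° = 22.27
Leg 2 (S53°W, 7.3 km): east 7.3 sin 233° = -5.83, north 7.3 cos 233° = -4.39
Net north component: 17.88 km.

17.9 km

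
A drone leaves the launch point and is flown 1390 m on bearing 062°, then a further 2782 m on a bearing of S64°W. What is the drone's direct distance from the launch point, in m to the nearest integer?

Leg 1 (062°, 1390 m): east 1390 sin 62° = 1227.30, north 1390 cos 62° = 652.57
Leg 2 (S64°W, 2782 m): east 2782 sin 244° = -2500.45, north 2782 cos 244° = -1219.55
Net: -1273.15 east, -566.98 north. Distance = √((-1273.15)² + (-566.98)²) = 1393.691 m.

1394 m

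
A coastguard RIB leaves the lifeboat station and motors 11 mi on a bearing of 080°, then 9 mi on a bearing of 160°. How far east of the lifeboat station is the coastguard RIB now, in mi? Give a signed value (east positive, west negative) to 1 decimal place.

13.9 mi

Leg 1 (080°, 11 mi): east 11 sin 80° = 10.83, north 11 cos 80° = 1.91
Leg 2 (160°, 9 mi): east 9 sin 160° = 3.08, north 9 cos 160° = -8.46
Net east component: 13.91 mi.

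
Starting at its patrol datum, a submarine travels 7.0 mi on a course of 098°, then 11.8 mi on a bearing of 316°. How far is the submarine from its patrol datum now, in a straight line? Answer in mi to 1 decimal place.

7.6 mi

Leg 1 (098°, 7.0 mi): east 7.0 sin 98° = 6.93, north 7.0 cos 98° = -0.97
Leg 2 (316°, 11.8 mi): east 11.8 sin 316° = -8.20, north 11.8 cos 316° = 8.49
Net: -1.27 east, 7.51 north. Distance = √((-1.27)² + (7.51)²) = 7.620 mi.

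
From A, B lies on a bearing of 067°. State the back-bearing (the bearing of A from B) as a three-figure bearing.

247°

Back-bearing = 067° + 180° = 247°.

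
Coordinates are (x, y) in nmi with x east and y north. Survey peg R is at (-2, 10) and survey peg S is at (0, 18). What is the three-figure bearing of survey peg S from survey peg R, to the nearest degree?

014°

Δeast = 0 − -2 = 2.00; Δnorth = 18 − 10 = 8.00.
Bearing = atan2(Δeast, Δnorth) mod 360° = 14.04° ≈ 014°.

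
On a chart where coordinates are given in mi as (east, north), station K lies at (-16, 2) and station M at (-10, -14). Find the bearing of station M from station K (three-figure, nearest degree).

159°

Δeast = -10 − -16 = 6.00; Δnorth = -14 − 2 = -16.00.
Bearing = atan2(Δeast, Δnorth) mod 360° = 159.44° ≈ 159°.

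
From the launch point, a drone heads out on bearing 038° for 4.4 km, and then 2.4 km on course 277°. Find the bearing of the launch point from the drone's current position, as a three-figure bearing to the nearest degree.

Leg 1 (038°, 4.4 km): east 4.4 sin 38° = 2.71, north 4.4 cos 38° = 3.47
Leg 2 (277°, 2.4 km): east 2.4 sin 277° = -2.38, north 2.4 cos 277° = 0.29
Net displacement: 0.33 east, 3.76 north. Direction back to start is (-0.33, -3.76): bearing = atan2(-0.33, -3.76) mod 360° = 184.97° ≈ 185°.

185°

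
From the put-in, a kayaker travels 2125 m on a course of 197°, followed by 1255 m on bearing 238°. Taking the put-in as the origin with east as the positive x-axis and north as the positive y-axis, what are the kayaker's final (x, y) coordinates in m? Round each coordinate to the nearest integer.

Leg 1 (197°, 2125 m): east 2125 sin 197° = -621.29, north 2125 cos 197° = -2032.15
Leg 2 (238°, 1255 m): east 1255 sin 238° = -1064.30, north 1255 cos 238° = -665.05
Summing: -1685.59 m east, -2697.20 m north → (-1686, -2697).

(-1686, -2697)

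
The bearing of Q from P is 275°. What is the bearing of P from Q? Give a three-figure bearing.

095°

Back-bearing = 275° − 180° = 095°.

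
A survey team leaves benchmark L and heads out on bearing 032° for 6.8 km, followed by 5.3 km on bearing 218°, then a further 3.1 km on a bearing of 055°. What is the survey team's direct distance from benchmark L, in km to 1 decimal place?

Leg 1 (032°, 6.8 km): east 6.8 sin 32° = 3.60, north 6.8 cos 32° = 5.77
Leg 2 (218°, 5.3 km): east 5.3 sin 218° = -3.26, north 5.3 cos 218° = -4.18
Leg 3 (055°, 3.1 km): east 3.1 sin 55° = 2.54, north 3.1 cos 55° = 1.78
Net: 2.88 east, 3.37 north. Distance = √((2.88)² + (3.37)²) = 4.432 km.

4.4 km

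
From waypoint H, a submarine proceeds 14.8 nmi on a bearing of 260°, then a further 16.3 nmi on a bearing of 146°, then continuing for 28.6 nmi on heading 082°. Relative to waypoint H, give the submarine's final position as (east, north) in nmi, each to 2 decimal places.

Leg 1 (260°, 14.8 nmi): east 14.8 sin 260° = -14.58, north 14.8 cos 260° = -2.57
Leg 2 (146°, 16.3 nmi): east 16.3 sin 146° = 9.11, north 16.3 cos 146° = -13.51
Leg 3 (082°, 28.6 nmi): east 28.6 sin 82° = 28.32, north 28.6 cos 82° = 3.98
Summing: 22.86 nmi east, -12.10 nmi north → (22.86, -12.10).

(22.86, -12.10)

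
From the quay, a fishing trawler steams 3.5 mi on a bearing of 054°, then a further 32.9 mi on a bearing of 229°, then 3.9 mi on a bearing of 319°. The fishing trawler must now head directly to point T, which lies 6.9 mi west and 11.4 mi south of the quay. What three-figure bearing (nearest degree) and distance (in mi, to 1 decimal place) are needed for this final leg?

Leg 1 (054°, 3.5 mi): east 3.5 sin 54° = 2.83, north 3.5 cos 54° = 2.06
Leg 2 (229°, 32.9 mi): east 32.9 sin 229° = -24.83, north 32.9 cos 229° = -21.58
Leg 3 (319°, 3.9 mi): east 3.9 sin 319° = -2.56, north 3.9 cos 319° = 2.94
Current position: (-24.56, -16.58). Target: (-6.9, -11.4). Remaining: Δeast = 17.66, Δnorth = 5.18.
Bearing = atan2(17.66, 5.18) mod 360° = 73.64°; distance = √((17.66)² + (5.18)²) = 18.402 mi.

074°, 18.4 mi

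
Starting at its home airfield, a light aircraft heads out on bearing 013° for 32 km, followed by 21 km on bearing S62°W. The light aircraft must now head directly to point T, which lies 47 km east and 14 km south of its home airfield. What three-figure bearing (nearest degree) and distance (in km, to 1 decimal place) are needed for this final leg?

Leg 1 (013°, 32 km): east 32 sin 13° = 7.20, north 32 cos 13° = 31.18
Leg 2 (S62°W, 21 km): east 21 sin 242° = -18.54, north 21 cos 242° = -9.86
Current position: (-11.34, 21.32). Target: (47, -14). Remaining: Δeast = 58.34, Δnorth = -35.32.
Bearing = atan2(58.34, -35.32) mod 360° = 121.19°; distance = √((58.34)² + (-35.32)²) = 68.202 km.

121°, 68.2 km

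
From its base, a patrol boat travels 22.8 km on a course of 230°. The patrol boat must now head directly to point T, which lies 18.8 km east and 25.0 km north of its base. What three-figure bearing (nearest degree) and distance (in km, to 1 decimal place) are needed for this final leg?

Leg 1 (230°, 22.8 km): east 22.8 sin 230° = -17.47, north 22.8 cos 230° = -14.66
Current position: (-17.47, -14.66). Target: (18.8, 25.0). Remaining: Δeast = 36.27, Δnorth = 39.66.
Bearing = atan2(36.27, 39.66) mod 360° = 42.44°; distance = √((36.27)² + (39.66)²) = 53.738 km.

042°, 53.7 km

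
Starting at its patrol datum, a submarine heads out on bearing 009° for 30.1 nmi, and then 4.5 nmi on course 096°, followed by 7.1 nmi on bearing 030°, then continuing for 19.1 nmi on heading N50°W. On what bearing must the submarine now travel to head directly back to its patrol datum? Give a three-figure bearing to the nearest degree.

Leg 1 (009°, 30.1 nmi): east 30.1 sin 9° = 4.71, north 30.1 cos 9° = 29.73
Leg 2 (096°, 4.5 nmi): east 4.5 sin 96° = 4.48, north 4.5 cos 96° = -0.47
Leg 3 (030°, 7.1 nmi): east 7.1 sin 30° = 3.55, north 7.1 cos 30° = 6.15
Leg 4 (N50°W, 19.1 nmi): east 19.1 sin 310° = -14.63, north 19.1 cos 310° = 12.28
Net displacement: -1.90 east, 47.69 north. Direction back to start is (1.90, -47.69): bearing = atan2(1.90, -47.69) mod 360° = 177.72° ≈ 178°.

178°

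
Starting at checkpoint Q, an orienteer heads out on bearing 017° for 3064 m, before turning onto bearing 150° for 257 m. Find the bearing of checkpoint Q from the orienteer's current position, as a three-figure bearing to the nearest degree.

201°

Leg 1 (017°, 3064 m): east 3064 sin 17° = 895.83, north 3064 cos 17° = 2930.12
Leg 2 (150°, 257 m): east 257 sin 150° = 128.50, north 257 cos 150° = -222.57
Net displacement: 1024.33 east, 2707.55 north. Direction back to start is (-1024.33, -2707.55): bearing = atan2(-1024.33, -2707.55) mod 360° = 200.72° ≈ 201°.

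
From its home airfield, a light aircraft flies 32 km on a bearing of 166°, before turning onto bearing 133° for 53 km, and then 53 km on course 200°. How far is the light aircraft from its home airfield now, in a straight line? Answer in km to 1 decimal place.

120.4 km

Leg 1 (166°, 32 km): east 32 sin 166° = 7.74, north 32 cos 166° = -31.05
Leg 2 (133°, 53 km): east 53 sin 133° = 38.76, north 53 cos 133° = -36.15
Leg 3 (200°, 53 km): east 53 sin 200° = -18.13, north 53 cos 200° = -49.80
Net: 28.38 east, -117.00 north. Distance = √((28.38)² + (-117.00)²) = 120.391 km.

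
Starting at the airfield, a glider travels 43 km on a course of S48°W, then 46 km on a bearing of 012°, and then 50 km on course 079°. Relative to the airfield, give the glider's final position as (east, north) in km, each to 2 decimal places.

(26.69, 25.76)

Leg 1 (S48°W, 43 km): east 43 sin 228° = -31.96, north 43 cos 228° = -28.77
Leg 2 (012°, 46 km): east 46 sin 12° = 9.56, north 46 cos 12° = 44.99
Leg 3 (079°, 50 km): east 50 sin 79° = 49.08, north 50 cos 79° = 9.54
Summing: 26.69 km east, 25.76 km north → (26.69, 25.76).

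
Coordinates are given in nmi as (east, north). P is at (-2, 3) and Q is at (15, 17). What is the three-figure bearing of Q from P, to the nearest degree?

051°

Δeast = 15 − -2 = 17.00; Δnorth = 17 − 3 = 14.00.
Bearing = atan2(Δeast, Δnorth) mod 360° = 50.53° ≈ 051°.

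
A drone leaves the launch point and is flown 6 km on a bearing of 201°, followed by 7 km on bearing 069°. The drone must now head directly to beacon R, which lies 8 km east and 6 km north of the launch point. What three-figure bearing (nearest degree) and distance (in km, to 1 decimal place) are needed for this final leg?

022°, 9.8 km

Leg 1 (201°, 6 km): east 6 sin 201° = -2.15, north 6 cos 201° = -5.60
Leg 2 (069°, 7 km): east 7 sin 69° = 6.54, north 7 cos 69° = 2.51
Current position: (4.38, -3.09). Target: (8, 6). Remaining: Δeast = 3.62, Δnorth = 9.09.
Bearing = atan2(3.62, 9.09) mod 360° = 21.68°; distance = √((3.62)² + (9.09)²) = 9.785 km.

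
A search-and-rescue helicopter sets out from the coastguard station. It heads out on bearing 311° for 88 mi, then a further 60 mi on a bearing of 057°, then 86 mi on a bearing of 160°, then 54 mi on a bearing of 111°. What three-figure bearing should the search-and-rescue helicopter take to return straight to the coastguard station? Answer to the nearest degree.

279°

Leg 1 (311°, 88 mi): east 88 sin 311° = -66.41, north 88 cos 311° = 57.73
Leg 2 (057°, 60 mi): east 60 sin 57° = 50.32, north 60 cos 57° = 32.68
Leg 3 (160°, 86 mi): east 86 sin 160° = 29.41, north 86 cos 160° = -80.81
Leg 4 (111°, 54 mi): east 54 sin 111° = 50.41, north 54 cos 111° = -19.35
Net displacement: 63.73 east, -9.75 north. Direction back to start is (-63.73, 9.75): bearing = atan2(-63.73, 9.75) mod 360° = 278.70° ≈ 279°.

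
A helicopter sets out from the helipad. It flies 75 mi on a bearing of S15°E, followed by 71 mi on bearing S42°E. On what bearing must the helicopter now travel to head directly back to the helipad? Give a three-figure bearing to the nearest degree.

332°

Leg 1 (S15°E, 75 mi): east 75 sin 165° = 19.41, north 75 cos 165° = -72.44
Leg 2 (S42°E, 71 mi): east 71 sin 138° = 47.51, north 71 cos 138° = -52.76
Net displacement: 66.92 east, -125.21 north. Direction back to start is (-66.92, 125.21): bearing = atan2(-66.92, 125.21) mod 360° = 331.88° ≈ 332°.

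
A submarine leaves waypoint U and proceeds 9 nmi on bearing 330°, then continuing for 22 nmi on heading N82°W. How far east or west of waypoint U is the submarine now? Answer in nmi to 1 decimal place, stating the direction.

Leg 1 (330°, 9 nmi): east 9 sin 330° = -4.50, north 9 cos 330° = 7.79
Leg 2 (N82°W, 22 nmi): east 22 sin 278° = -21.79, north 22 cos 278° = 3.06
Net east component: -26.29 nmi.

26.3 nmi west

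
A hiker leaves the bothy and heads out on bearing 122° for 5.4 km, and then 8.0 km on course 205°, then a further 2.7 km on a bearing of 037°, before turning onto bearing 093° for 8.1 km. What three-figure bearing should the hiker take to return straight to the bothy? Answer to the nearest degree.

308°

Leg 1 (122°, 5.4 km): east 5.4 sin 122° = 4.58, north 5.4 cos 122° = -2.86
Leg 2 (205°, 8.0 km): east 8.0 sin 205° = -3.38, north 8.0 cos 205° = -7.25
Leg 3 (037°, 2.7 km): east 2.7 sin 37° = 1.62, north 2.7 cos 37° = 2.16
Leg 4 (093°, 8.1 km): east 8.1 sin 93° = 8.09, north 8.1 cos 93° = -0.42
Net displacement: 10.91 east, -8.38 north. Direction back to start is (-10.91, 8.38): bearing = atan2(-10.91, 8.38) mod 360° = 307.52° ≈ 308°.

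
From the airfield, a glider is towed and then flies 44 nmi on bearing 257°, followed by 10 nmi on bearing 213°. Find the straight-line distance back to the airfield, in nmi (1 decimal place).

Leg 1 (257°, 44 nmi): east 44 sin 257° = -42.87, north 44 cos 257° = -9.90
Leg 2 (213°, 10 nmi): east 10 sin 213° = -5.45, north 10 cos 213° = -8.39
Net: -48.32 east, -18.28 north. Distance = √((-48.32)² + (-18.28)²) = 51.663 nmi.

51.7 nmi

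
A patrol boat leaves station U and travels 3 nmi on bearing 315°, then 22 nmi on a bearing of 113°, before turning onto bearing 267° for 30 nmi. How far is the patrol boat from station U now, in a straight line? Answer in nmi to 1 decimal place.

14.3 nmi

Leg 1 (315°, 3 nmi): east 3 sin 315° = -2.12, north 3 cos 315° = 2.12
Leg 2 (113°, 22 nmi): east 22 sin 113° = 20.25, north 22 cos 113° = -8.60
Leg 3 (267°, 30 nmi): east 30 sin 267° = -29.96, north 30 cos 267° = -1.57
Net: -11.83 east, -8.04 north. Distance = √((-11.83)² + (-8.04)²) = 14.305 nmi.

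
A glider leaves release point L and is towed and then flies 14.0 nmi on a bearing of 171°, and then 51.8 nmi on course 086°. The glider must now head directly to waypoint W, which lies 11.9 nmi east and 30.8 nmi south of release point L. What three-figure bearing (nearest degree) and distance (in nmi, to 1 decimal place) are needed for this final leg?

244°, 46.7 nmi

Leg 1 (171°, 14.0 nmi): east 14.0 sin 171° = 2.19, north 14.0 cos 171° = -13.83
Leg 2 (086°, 51.8 nmi): east 51.8 sin 86° = 51.67, north 51.8 cos 86° = 3.61
Current position: (53.86, -10.21). Target: (11.9, -30.8). Remaining: Δeast = -41.96, Δnorth = -20.59.
Bearing = atan2(-41.96, -20.59) mod 360° = 243.87°; distance = √((-41.96)² + (-20.59)²) = 46.741 nmi.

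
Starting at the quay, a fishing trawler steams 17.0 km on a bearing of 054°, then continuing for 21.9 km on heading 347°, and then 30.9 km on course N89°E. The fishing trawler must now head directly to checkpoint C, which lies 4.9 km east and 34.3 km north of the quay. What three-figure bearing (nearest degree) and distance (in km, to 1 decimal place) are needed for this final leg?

Leg 1 (054°, 17.0 km): east 17.0 sin 54° = 13.75, north 17.0 cos 54° = 9.99
Leg 2 (347°, 21.9 km): east 21.9 sin 347° = -4.93, north 21.9 cos 347° = 21.34
Leg 3 (N89°E, 30.9 km): east 30.9 sin 89° = 30.90, north 30.9 cos 89° = 0.54
Current position: (39.72, 31.87). Target: (4.9, 34.3). Remaining: Δeast = -34.82, Δnorth = 2.43.
Bearing = atan2(-34.82, 2.43) mod 360° = 273.99°; distance = √((-34.82)² + (2.43)²) = 34.907 km.

274°, 34.9 km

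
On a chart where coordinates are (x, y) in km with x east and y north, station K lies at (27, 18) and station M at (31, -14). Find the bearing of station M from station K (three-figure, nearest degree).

Δeast = 31 − 27 = 4.00; Δnorth = -14 − 18 = -32.00.
Bearing = atan2(Δeast, Δnorth) mod 360° = 172.87° ≈ 173°.

173°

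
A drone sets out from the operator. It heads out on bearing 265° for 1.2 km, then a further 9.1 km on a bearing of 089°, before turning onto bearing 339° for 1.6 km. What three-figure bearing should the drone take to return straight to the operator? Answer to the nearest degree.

Leg 1 (265°, 1.2 km): east 1.2 sin 265° = -1.20, north 1.2 cos 265° = -0.10
Leg 2 (089°, 9.1 km): east 9.1 sin 89° = 9.10, north 9.1 cos 89° = 0.16
Leg 3 (339°, 1.6 km): east 1.6 sin 339° = -0.57, north 1.6 cos 339° = 1.49
Net displacement: 7.33 east, 1.55 north. Direction back to start is (-7.33, -1.55): bearing = atan2(-7.33, -1.55) mod 360° = 258.08° ≈ 258°.

258°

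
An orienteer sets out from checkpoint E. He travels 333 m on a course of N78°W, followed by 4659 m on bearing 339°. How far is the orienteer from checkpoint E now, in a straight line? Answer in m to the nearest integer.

Leg 1 (N78°W, 333 m): east 333 sin 282° = -325.72, north 333 cos 282° = 69.23
Leg 2 (339°, 4659 m): east 4659 sin 339° = -1669.64, north 4659 cos 339° = 4349.55
Net: -1995.36 east, 4418.79 north. Distance = √((-1995.36)² + (4418.79)²) = 4848.415 m.

4848 m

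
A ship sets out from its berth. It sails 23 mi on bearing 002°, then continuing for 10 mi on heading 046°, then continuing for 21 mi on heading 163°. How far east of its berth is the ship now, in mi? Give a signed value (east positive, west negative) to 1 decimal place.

14.1 mi

Leg 1 (002°, 23 mi): east 23 sin 2° = 0.80, north 23 cos 2° = 22.99
Leg 2 (046°, 10 mi): east 10 sin 46° = 7.19, north 10 cos 46° = 6.95
Leg 3 (163°, 21 mi): east 21 sin 163° = 6.14, north 21 cos 163° = -20.08
Net east component: 14.14 mi.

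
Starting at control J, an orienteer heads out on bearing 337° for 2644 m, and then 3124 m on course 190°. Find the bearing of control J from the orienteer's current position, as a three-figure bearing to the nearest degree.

068°

Leg 1 (337°, 2644 m): east 2644 sin 337° = -1033.09, north 2644 cos 337° = 2433.81
Leg 2 (190°, 3124 m): east 3124 sin 190° = -542.48, north 3124 cos 190° = -3076.54
Net displacement: -1575.57 east, -642.72 north. Direction back to start is (1575.57, 642.72): bearing = atan2(1575.57, 642.72) mod 360° = 67.81° ≈ 068°.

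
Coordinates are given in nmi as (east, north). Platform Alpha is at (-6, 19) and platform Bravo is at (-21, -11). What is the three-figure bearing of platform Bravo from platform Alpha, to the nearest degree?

207°

Δeast = -21 − -6 = -15.00; Δnorth = -11 − 19 = -30.00.
Bearing = atan2(Δeast, Δnorth) mod 360° = 206.57° ≈ 207°.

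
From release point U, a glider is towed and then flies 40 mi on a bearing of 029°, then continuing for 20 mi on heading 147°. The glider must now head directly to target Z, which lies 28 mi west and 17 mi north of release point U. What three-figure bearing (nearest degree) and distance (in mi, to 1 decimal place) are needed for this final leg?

Leg 1 (029°, 40 mi): east 40 sin 29° = 19.39, north 40 cos 29° = 34.98
Leg 2 (147°, 20 mi): east 20 sin 147° = 10.89, north 20 cos 147° = -16.77
Current position: (30.29, 18.21). Target: (-28, 17). Remaining: Δeast = -58.29, Δnorth = -1.21.
Bearing = atan2(-58.29, -1.21) mod 360° = 268.81°; distance = √((-58.29)² + (-1.21)²) = 58.298 mi.

269°, 58.3 mi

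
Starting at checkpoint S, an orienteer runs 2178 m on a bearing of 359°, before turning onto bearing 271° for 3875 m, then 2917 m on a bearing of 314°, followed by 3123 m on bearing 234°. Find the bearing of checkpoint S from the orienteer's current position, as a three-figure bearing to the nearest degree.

106°

Leg 1 (359°, 2178 m): east 2178 sin 359° = -38.01, north 2178 cos 359° = 2177.67
Leg 2 (271°, 3875 m): east 3875 sin 271° = -3874.41, north 3875 cos 271° = 67.63
Leg 3 (314°, 2917 m): east 2917 sin 314° = -2098.31, north 2917 cos 314° = 2026.32
Leg 4 (234°, 3123 m): east 3123 sin 234° = -2526.56, north 3123 cos 234° = -1835.65
Net displacement: -8537.30 east, 2435.96 north. Direction back to start is (8537.30, -2435.96): bearing = atan2(8537.30, -2435.96) mod 360° = 105.93° ≈ 106°.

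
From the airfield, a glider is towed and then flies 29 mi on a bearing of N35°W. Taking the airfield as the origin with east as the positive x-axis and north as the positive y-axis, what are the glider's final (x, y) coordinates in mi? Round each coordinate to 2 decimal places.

Leg 1 (N35°W, 29 mi): east 29 sin 325° = -16.63, north 29 cos 325° = 23.76
Summing: -16.63 mi east, 23.76 mi north → (-16.63, 23.76).

(-16.63, 23.76)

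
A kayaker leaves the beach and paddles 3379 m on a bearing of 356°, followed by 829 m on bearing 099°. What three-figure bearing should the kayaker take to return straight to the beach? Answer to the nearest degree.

Leg 1 (356°, 3379 m): east 3379 sin 356° = -235.71, north 3379 cos 356° = 3370.77
Leg 2 (099°, 829 m): east 829 sin 99° = 818.79, north 829 cos 99° = -129.68
Net displacement: 583.09 east, 3241.08 north. Direction back to start is (-583.09, -3241.08): bearing = atan2(-583.09, -3241.08) mod 360° = 190.20° ≈ 190°.

190°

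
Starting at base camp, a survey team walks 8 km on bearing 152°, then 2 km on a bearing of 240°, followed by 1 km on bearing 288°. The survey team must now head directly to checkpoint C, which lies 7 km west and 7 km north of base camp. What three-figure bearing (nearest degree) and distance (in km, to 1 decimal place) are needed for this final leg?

331°, 16.8 km

Leg 1 (152°, 8 km): east 8 sin 152° = 3.76, north 8 cos 152° = -7.06
Leg 2 (240°, 2 km): east 2 sin 240° = -1.73, north 2 cos 240° = -1.00
Leg 3 (288°, 1 km): east 1 sin 288° = -0.95, north 1 cos 288° = 0.31
Current position: (1.07, -7.75). Target: (-7, 7). Remaining: Δeast = -8.07, Δnorth = 14.75.
Bearing = atan2(-8.07, 14.75) mod 360° = 331.32°; distance = √((-8.07)² + (14.75)²) = 16.819 km.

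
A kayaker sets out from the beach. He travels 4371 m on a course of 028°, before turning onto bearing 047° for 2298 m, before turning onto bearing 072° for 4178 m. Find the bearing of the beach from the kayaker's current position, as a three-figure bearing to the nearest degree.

Leg 1 (028°, 4371 m): east 4371 sin 28° = 2052.06, north 4371 cos 28° = 3859.36
Leg 2 (047°, 2298 m): east 2298 sin 47° = 1680.65, north 2298 cos 47° = 1567.23
Leg 3 (072°, 4178 m): east 4178 sin 72° = 3973.51, north 4178 cos 72° = 1291.07
Net displacement: 7706.23 east, 6717.67 north. Direction back to start is (-7706.23, -6717.67): bearing = atan2(-7706.23, -6717.67) mod 360° = 228.92° ≈ 229°.

229°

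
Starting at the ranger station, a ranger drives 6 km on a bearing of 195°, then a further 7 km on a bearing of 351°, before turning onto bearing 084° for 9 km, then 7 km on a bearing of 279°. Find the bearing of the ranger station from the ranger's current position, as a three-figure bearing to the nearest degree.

169°

Leg 1 (195°, 6 km): east 6 sin 195° = -1.55, north 6 cos 195° = -5.80
Leg 2 (351°, 7 km): east 7 sin 351° = -1.10, north 7 cos 351° = 6.91
Leg 3 (084°, 9 km): east 9 sin 84° = 8.95, north 9 cos 84° = 0.94
Leg 4 (279°, 7 km): east 7 sin 279° = -6.91, north 7 cos 279° = 1.10
Net displacement: -0.61 east, 3.15 north. Direction back to start is (0.61, -3.15): bearing = atan2(0.61, -3.15) mod 360° = 169.04° ≈ 169°.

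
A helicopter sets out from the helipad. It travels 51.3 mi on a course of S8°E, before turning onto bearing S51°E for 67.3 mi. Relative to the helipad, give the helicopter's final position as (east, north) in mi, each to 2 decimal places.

Leg 1 (S8°E, 51.3 mi): east 51.3 sin 172° = 7.14, north 51.3 cos 172° = -50.80
Leg 2 (S51°E, 67.3 mi): east 67.3 sin 129° = 52.30, north 67.3 cos 129° = -42.35
Summing: 59.44 mi east, -93.15 mi north → (59.44, -93.15).

(59.44, -93.15)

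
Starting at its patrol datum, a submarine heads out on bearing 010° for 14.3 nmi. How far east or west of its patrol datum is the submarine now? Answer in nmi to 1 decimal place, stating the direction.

Leg 1 (010°, 14.3 nmi): east 14.3 sin 10° = 2.48, north 14.3 cos 10° = 14.08
Net east component: 2.48 nmi.

2.5 nmi east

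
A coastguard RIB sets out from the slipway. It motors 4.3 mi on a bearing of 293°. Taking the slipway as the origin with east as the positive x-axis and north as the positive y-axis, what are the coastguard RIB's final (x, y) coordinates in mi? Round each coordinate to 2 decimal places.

Leg 1 (293°, 4.3 mi): east 4.3 sin 293° = -3.96, north 4.3 cos 293° = 1.68
Summing: -3.96 mi east, 1.68 mi north → (-3.96, 1.68).

(-3.96, 1.68)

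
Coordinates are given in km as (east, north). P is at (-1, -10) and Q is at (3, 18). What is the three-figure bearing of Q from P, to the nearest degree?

Δeast = 3 − -1 = 4.00; Δnorth = 18 − -10 = 28.00.
Bearing = atan2(Δeast, Δnorth) mod 360° = 8.13° ≈ 008°.

008°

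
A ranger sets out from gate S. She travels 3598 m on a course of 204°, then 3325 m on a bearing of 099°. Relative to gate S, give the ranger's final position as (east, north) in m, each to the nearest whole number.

(1821, -3807)

Leg 1 (204°, 3598 m): east 3598 sin 204° = -1463.44, north 3598 cos 204° = -3286.94
Leg 2 (099°, 3325 m): east 3325 sin 99° = 3284.06, north 3325 cos 99° = -520.14
Summing: 1820.63 m east, -3807.08 m north → (1821, -3807).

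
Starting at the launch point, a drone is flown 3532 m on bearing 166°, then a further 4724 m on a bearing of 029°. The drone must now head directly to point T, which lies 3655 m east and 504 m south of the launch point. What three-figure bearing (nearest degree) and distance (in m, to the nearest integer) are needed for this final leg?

Leg 1 (166°, 3532 m): east 3532 sin 166° = 854.47, north 3532 cos 166° = -3427.08
Leg 2 (029°, 4724 m): east 4724 sin 29° = 2290.24, north 4724 cos 29° = 4131.70
Current position: (3144.71, 704.62). Target: (3655, -504). Remaining: Δeast = 510.29, Δnorth = -1208.62.
Bearing = atan2(510.29, -1208.62) mod 360° = 157.11°; distance = √((510.29)² + (-1208.62)²) = 1311.929 m.

157°, 1312 m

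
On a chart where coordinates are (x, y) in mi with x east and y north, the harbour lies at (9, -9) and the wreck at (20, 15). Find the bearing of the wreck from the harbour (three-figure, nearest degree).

Δeast = 20 − 9 = 11.00; Δnorth = 15 − -9 = 24.00.
Bearing = atan2(Δeast, Δnorth) mod 360° = 24.62° ≈ 025°.

025°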